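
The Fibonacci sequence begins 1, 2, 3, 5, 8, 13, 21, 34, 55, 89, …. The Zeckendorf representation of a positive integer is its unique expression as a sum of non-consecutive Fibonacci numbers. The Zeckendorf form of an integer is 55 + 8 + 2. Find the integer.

55 + 8 + 2 = 65.

65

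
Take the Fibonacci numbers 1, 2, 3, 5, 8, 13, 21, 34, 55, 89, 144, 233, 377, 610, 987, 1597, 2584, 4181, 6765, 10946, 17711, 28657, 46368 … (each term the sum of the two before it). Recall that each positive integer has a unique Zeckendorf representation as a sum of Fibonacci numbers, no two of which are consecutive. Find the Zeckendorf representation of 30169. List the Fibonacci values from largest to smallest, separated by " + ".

28657 ≤ 30169 < 46368, so take 28657; remainder 1512
987 ≤ 1512 < 1597, so take 987; remainder 525
377 ≤ 525 < 610, so take 377; remainder 148
144 ≤ 148 < 233, so take 144; remainder 4
3 ≤ 4 < 5, so take 3; remainder 1
1 ≤ 1 < 2, so take 1; remainder 0
So 30169 = 28657 + 987 + 377 + 144 + 3 + 1, with no two terms consecutive in the sequence.

28657 + 987 + 377 + 144 + 3 + 1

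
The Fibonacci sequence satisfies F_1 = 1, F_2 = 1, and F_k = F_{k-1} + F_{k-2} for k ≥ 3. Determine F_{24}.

Iterating the recurrence up to F_{16} = 987 and F_{15} = 610:
F_{17} = F_{16} + F_{15} = 987 + 610 = 1597
F_{18} = F_{17} + F_{16} = 1597 + 987 = 2584
F_{19} = F_{18} + F_{17} = 2584 + 1597 = 4181
F_{20} = F_{19} + F_{18} = 4181 + 2584 = 6765
F_{21} = F_{20} + F_{19} = 6765 + 4181 = 10946
F_{22} = F_{21} + F_{20} = 10946 + 6765 = 17711
F_{23} = F_{22} + F_{21} = 17711 + 10946 = 28657
F_{24} = F_{23} + F_{22} = 28657 + 17711 = 46368

46368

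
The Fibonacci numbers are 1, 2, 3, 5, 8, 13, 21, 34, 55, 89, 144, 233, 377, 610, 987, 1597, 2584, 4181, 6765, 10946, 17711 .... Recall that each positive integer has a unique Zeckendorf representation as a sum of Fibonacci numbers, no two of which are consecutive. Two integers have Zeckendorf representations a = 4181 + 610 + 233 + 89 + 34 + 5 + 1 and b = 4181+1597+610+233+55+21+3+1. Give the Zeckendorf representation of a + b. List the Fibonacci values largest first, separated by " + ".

The two numbers are 5153 and 6701, so their sum is 11854.
take 10946 (≤ 11854); 11854 − 10946 = 908
take 610 (≤ 908); 908 − 610 = 298
take 233 (≤ 298); 298 − 233 = 65
take 55 (≤ 65); 65 − 55 = 10
take 8 (≤ 10); 10 − 8 = 2
take 2 (≤ 2); 2 − 2 = 0

10946 + 610 + 233 + 55 + 8 + 2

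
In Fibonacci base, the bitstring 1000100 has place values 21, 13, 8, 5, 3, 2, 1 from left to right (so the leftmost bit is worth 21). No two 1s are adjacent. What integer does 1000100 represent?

24

Summing the place values of the 1 bits: 21 + 3 = 24.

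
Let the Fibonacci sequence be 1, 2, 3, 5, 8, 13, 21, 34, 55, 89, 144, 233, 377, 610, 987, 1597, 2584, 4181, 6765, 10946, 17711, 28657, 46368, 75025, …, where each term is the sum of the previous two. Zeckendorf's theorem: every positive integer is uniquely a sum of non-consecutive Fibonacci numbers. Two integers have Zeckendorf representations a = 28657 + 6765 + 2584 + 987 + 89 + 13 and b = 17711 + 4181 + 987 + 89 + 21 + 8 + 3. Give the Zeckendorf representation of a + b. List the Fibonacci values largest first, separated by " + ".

The two numbers are 39095 and 23000, so their sum is 62095.
Greedily peel off the largest Fibonacci term at each step:
take 46368 (≤ 62095); 62095 − 46368 = 15727
take 10946 (≤ 15727); 15727 − 10946 = 4781
take 4181 (≤ 4781); 4781 − 4181 = 600
take 377 (≤ 600); 600 − 377 = 223
take 144 (≤ 223); 223 − 144 = 79
take 55 (≤ 79); 79 − 55 = 24
take 21 (≤ 24); 24 − 21 = 3
take 3 (≤ 3); 3 − 3 = 0

46368 + 10946 + 4181 + 377 + 144 + 55 + 21 + 3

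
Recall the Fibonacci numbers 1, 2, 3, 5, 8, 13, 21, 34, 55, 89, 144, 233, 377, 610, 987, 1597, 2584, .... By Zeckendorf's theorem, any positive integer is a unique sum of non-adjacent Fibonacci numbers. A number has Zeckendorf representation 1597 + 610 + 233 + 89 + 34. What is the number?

1597 + 610 + 233 + 89 + 34 = 2563.

2563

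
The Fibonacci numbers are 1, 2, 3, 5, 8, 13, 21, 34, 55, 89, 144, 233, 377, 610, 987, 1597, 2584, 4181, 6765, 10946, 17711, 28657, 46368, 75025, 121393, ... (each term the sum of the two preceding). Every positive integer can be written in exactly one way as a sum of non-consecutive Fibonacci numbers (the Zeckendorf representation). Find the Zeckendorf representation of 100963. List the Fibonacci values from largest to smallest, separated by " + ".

75025 + 17711 + 6765 + 987 + 377 + 89 + 8 + 1

Repeatedly subtract the largest Fibonacci number that fits:
100963: greatest Fibonacci not exceeding it is 75025, leaving 25938
25938: greatest Fibonacci not exceeding it is 17711, leaving 8227
8227: greatest Fibonacci not exceeding it is 6765, leaving 1462
1462: greatest Fibonacci not exceeding it is 987, leaving 475
475: greatest Fibonacci not exceeding it is 377, leaving 98
98: greatest Fibonacci not exceeding it is 89, leaving 9
9: greatest Fibonacci not exceeding it is 8, leaving 1
1: greatest Fibonacci not exceeding it is 1, leaving 0
So 100963 = 75025 + 17711 + 6765 + 987 + 377 + 89 + 8 + 1, with no two terms consecutive in the sequence.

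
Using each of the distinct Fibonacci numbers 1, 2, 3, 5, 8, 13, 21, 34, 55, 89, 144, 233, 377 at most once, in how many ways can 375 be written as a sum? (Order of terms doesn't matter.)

375 = 233+89+34+13+5+1 = 233+89+34+13+3+2+1 = 233+89+34+8+5+3+2+1 = … (3 more), for 6 in all.

6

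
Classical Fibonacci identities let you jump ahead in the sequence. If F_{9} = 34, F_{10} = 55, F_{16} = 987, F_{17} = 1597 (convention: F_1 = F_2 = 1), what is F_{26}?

121393

By the addition formula F_{m+n} = F_m F_{n+1} + F_{m−1} F_n with m=10, n=16: F_{26} = 55·1597 + 34·987 = 87835 + 33558 = 121393.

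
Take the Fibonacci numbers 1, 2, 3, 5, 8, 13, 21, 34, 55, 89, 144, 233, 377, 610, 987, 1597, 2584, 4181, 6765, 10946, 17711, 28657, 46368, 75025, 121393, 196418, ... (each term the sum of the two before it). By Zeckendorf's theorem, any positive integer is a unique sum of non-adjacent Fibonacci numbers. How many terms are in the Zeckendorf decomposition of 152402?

subtract 121393 from 152402: 31009 remains
subtract 28657 from 31009: 2352 remains
subtract 1597 from 2352: 755 remains
subtract 610 from 755: 145 remains
subtract 144 from 145: 1 remains
subtract 1 from 1: 0 remains
152402 = 121393 + 28657 + 1597 + 610 + 144 + 1, which has 6 terms.

6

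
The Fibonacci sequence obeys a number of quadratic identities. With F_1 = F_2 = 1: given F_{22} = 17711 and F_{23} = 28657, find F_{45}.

By F_{2k+1} = F_k² + F_{k+1}²: F_{45} = 17711² + 28657² = 313679521 + 821223649 = 1134903170.

1134903170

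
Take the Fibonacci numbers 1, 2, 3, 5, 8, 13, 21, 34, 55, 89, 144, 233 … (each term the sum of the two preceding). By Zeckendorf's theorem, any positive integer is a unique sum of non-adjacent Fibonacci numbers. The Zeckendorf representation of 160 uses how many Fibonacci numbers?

160 − 144 = 16
16 − 13 = 3
3 − 3 = 0
160 = 144 + 13 + 3, which has 3 terms.

3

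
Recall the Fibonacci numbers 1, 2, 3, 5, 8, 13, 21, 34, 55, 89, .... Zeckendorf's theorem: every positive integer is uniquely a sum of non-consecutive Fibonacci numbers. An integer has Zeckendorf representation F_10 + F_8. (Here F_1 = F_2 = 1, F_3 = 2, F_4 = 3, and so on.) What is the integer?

76

F_10 + F_8 = 55 + 21 = 76.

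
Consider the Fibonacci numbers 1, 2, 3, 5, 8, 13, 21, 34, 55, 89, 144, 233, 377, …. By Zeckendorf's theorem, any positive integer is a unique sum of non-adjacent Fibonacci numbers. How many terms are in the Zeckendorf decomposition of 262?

3

Greedily peel off the largest Fibonacci term at each step:
take 233 (≤ 262); 262 − 233 = 29
take 21 (≤ 29); 29 − 21 = 8
take 8 (≤ 8); 8 − 8 = 0
262 = 233 + 21 + 8, which has 3 terms.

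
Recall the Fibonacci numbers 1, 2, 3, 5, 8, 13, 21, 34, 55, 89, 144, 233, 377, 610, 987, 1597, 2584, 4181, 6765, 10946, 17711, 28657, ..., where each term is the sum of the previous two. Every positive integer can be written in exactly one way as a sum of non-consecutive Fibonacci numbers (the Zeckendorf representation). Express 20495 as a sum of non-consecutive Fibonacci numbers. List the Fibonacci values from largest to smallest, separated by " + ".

Repeatedly subtract the largest Fibonacci number that fits:
17711 ≤ 20495 < 28657, so take 17711; remainder 2784
2584 ≤ 2784 < 4181, so take 2584; remainder 200
144 ≤ 200 < 233, so take 144; remainder 56
55 ≤ 56 < 89, so take 55; remainder 1
1 ≤ 1 < 2, so take 1; remainder 0
So 20495 = 17711 + 2584 + 144 + 55 + 1, with no two terms consecutive in the sequence.

17711 + 2584 + 144 + 55 + 1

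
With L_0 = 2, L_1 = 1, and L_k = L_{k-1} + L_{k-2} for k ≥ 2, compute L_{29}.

Iterating the recurrence up to L_{23} = 64079 and L_{22} = 39603:
L_{24} = L_{23} + L_{22} = 64079 + 39603 = 103682
L_{25} = L_{24} + L_{23} = 103682 + 64079 = 167761
L_{26} = L_{25} + L_{24} = 167761 + 103682 = 271443
L_{27} = L_{26} + L_{25} = 271443 + 167761 = 439204
L_{28} = L_{27} + L_{26} = 439204 + 271443 = 710647
L_{29} = L_{28} + L_{27} = 710647 + 439204 = 1149851

1149851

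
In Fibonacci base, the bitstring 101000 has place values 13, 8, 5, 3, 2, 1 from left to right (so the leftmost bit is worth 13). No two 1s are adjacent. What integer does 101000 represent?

Summing the place values of the 1 bits: 13 + 5 = 18.

18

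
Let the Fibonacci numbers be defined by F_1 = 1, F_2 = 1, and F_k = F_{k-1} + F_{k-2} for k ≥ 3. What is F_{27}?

Iterating the recurrence up to F_{21} = 10946 and F_{20} = 6765:
F_{22} = F_{21} + F_{20} = 10946 + 6765 = 17711
F_{23} = F_{22} + F_{21} = 17711 + 10946 = 28657
F_{24} = F_{23} + F_{22} = 28657 + 17711 = 46368
F_{25} = F_{24} + F_{23} = 46368 + 28657 = 75025
F_{26} = F_{25} + F_{24} = 75025 + 46368 = 121393
F_{27} = F_{26} + F_{25} = 121393 + 75025 = 196418

196418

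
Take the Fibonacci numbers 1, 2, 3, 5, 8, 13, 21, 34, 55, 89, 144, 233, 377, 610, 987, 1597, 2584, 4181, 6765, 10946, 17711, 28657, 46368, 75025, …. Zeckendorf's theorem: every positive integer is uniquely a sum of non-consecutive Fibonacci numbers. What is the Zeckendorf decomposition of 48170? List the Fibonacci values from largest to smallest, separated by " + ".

48170: greatest Fibonacci not exceeding it is 46368, leaving 1802
1802: greatest Fibonacci not exceeding it is 1597, leaving 205
205: greatest Fibonacci not exceeding it is 144, leaving 61
61: greatest Fibonacci not exceeding it is 55, leaving 6
6: greatest Fibonacci not exceeding it is 5, leaving 1
1: greatest Fibonacci not exceeding it is 1, leaving 0
So 48170 = 46368 + 1597 + 144 + 55 + 5 + 1, with no two terms consecutive in the sequence.

46368 + 1597 + 144 + 55 + 5 + 1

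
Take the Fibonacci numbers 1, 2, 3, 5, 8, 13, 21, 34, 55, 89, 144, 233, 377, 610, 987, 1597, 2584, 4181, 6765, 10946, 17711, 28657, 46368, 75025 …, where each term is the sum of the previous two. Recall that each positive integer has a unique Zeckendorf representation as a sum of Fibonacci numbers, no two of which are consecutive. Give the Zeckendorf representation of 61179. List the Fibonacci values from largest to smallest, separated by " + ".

Greedily peel off the largest Fibonacci term at each step:
subtract 46368 from 61179: 14811 remains
subtract 10946 from 14811: 3865 remains
subtract 2584 from 3865: 1281 remains
subtract 987 from 1281: 294 remains
subtract 233 from 294: 61 remains
subtract 55 from 61: 6 remains
subtract 5 from 6: 1 remains
subtract 1 from 1: 0 remains
So 61179 = 46368 + 10946 + 2584 + 987 + 233 + 55 + 5 + 1, with no two terms consecutive in the sequence.

46368 + 10946 + 2584 + 987 + 233 + 55 + 5 + 1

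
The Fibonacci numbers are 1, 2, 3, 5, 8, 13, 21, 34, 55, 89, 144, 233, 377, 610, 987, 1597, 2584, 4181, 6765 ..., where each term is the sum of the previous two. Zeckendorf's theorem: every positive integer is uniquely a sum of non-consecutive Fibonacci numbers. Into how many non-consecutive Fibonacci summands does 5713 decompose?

subtract 4181 from 5713: 1532 remains
subtract 987 from 1532: 545 remains
subtract 377 from 545: 168 remains
subtract 144 from 168: 24 remains
subtract 21 from 24: 3 remains
subtract 3 from 3: 0 remains
5713 = 4181 + 987 + 377 + 144 + 21 + 3, which has 6 terms.

6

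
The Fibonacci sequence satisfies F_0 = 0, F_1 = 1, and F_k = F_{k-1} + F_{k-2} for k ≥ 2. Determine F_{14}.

Iterating the recurrence up to F_{8} = 21 and F_{7} = 13:
F_{9} = F_{8} + F_{7} = 21 + 13 = 34
F_{10} = F_{9} + F_{8} = 34 + 21 = 55
F_{11} = F_{10} + F_{9} = 55 + 34 = 89
F_{12} = F_{11} + F_{10} = 89 + 55 = 144
F_{13} = F_{12} + F_{11} = 144 + 89 = 233
F_{14} = F_{13} + F_{12} = 233 + 144 = 377

377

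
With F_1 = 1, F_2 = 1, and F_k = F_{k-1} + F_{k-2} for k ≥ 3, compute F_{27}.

Iterating the recurrence up to F_{20} = 6765 and F_{19} = 4181:
F_{21} = F_{20} + F_{19} = 6765 + 4181 = 10946
F_{22} = F_{21} + F_{20} = 10946 + 6765 = 17711
F_{23} = F_{22} + F_{21} = 17711 + 10946 = 28657
F_{24} = F_{23} + F_{22} = 28657 + 17711 = 46368
F_{25} = F_{24} + F_{23} = 46368 + 28657 = 75025
F_{26} = F_{25} + F_{24} = 75025 + 46368 = 121393
F_{27} = F_{26} + F_{25} = 121393 + 75025 = 196418

196418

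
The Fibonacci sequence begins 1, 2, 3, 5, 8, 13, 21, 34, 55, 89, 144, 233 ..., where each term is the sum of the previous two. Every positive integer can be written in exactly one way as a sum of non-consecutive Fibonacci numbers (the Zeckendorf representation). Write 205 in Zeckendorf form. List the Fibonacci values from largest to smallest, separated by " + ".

Greedy algorithm:
144 ≤ 205 < 233, so take 144; remainder 61
55 ≤ 61 < 89, so take 55; remainder 6
5 ≤ 6 < 8, so take 5; remainder 1
1 ≤ 1 < 2, so take 1; remainder 0
So 205 = 144 + 55 + 5 + 1, with no two terms consecutive in the sequence.

144 + 55 + 5 + 1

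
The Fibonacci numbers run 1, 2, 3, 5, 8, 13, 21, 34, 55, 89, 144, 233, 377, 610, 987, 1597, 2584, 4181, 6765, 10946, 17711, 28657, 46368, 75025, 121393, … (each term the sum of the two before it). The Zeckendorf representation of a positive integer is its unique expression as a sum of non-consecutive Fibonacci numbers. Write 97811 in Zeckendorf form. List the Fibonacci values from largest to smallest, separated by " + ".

Repeatedly subtract the largest Fibonacci number that fits:
take 75025 (≤ 97811); 97811 − 75025 = 22786
take 17711 (≤ 22786); 22786 − 17711 = 5075
take 4181 (≤ 5075); 5075 − 4181 = 894
take 610 (≤ 894); 894 − 610 = 284
take 233 (≤ 284); 284 − 233 = 51
take 34 (≤ 51); 51 − 34 = 17
take 13 (≤ 17); 17 − 13 = 4
take 3 (≤ 4); 4 − 3 = 1
take 1 (≤ 1); 1 − 1 = 0
So 97811 = 75025 + 17711 + 4181 + 610 + 233 + 34 + 13 + 3 + 1, with no two terms consecutive in the sequence.

75025 + 17711 + 4181 + 610 + 233 + 34 + 13 + 3 + 1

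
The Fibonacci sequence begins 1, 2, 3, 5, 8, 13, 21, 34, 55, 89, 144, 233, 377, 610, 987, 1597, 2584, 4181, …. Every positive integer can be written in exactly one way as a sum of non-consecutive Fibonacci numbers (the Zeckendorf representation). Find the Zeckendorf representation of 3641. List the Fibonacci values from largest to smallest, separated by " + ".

Greedily peel off the largest Fibonacci term at each step:
subtract 2584 from 3641: 1057 remains
subtract 987 from 1057: 70 remains
subtract 55 from 70: 15 remains
subtract 13 from 15: 2 remains
subtract 2 from 2: 0 remains
So 3641 = 2584 + 987 + 55 + 13 + 2, with no two terms consecutive in the sequence.

2584 + 987 + 55 + 13 + 2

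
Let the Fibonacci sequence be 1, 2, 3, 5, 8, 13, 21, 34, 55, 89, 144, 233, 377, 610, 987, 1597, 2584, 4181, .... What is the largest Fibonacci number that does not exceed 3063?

2584

2584 ≤ 3063 < 4181, so the largest Fibonacci number not exceeding 3063 is 2584.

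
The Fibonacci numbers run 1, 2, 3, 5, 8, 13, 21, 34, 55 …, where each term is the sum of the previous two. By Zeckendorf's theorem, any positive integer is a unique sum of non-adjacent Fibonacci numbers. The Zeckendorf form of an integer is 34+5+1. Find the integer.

40

34+5+1 = 40.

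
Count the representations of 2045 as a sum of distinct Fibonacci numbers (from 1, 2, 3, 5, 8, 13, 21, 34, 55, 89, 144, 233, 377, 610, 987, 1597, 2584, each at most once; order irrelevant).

Each representation comes from the Zeckendorf form by replacing some F_k with F_{k−1} + F_{k−2} where possible.
2045 = 1597+377+55+13+3 = 1597+377+55+13+2+1 = 1597+377+55+8+5+3 = 1597+377+34+21+13+3 = 1597+233+144+55+13+3 = … (35 more), for 40 in all.

40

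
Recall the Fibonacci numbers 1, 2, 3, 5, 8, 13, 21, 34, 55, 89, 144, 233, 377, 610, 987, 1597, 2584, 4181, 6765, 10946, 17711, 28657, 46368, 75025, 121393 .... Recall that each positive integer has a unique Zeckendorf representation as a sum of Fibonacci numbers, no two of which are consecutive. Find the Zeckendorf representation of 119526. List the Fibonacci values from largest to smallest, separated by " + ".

Greedily peel off the largest Fibonacci term at each step:
take 75025 (≤ 119526); 119526 − 75025 = 44501
take 28657 (≤ 44501); 44501 − 28657 = 15844
take 10946 (≤ 15844); 15844 − 10946 = 4898
take 4181 (≤ 4898); 4898 − 4181 = 717
take 610 (≤ 717); 717 − 610 = 107
take 89 (≤ 107); 107 − 89 = 18
take 13 (≤ 18); 18 − 13 = 5
take 5 (≤ 5); 5 − 5 = 0
So 119526 = 75025 + 28657 + 10946 + 4181 + 610 + 89 + 13 + 5, with no two terms consecutive in the sequence.

75025 + 28657 + 10946 + 4181 + 610 + 89 + 13 + 5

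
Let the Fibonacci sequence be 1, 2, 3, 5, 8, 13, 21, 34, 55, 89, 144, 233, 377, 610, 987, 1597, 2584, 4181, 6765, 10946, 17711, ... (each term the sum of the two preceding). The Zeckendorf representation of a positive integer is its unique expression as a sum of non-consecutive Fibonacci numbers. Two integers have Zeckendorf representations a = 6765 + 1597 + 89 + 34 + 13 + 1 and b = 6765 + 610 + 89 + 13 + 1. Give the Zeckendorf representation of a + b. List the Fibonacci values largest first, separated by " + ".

The two numbers are 8499 and 7478, so their sum is 15977.
largest Fibonacci ≤ 15977 is 10946; 15977 − 10946 = 5031
largest Fibonacci ≤ 5031 is 4181; 5031 − 4181 = 850
largest Fibonacci ≤ 850 is 610; 850 − 610 = 240
largest Fibonacci ≤ 240 is 233; 240 − 233 = 7
largest Fibonacci ≤ 7 is 5; 7 − 5 = 2
largest Fibonacci ≤ 2 is 2; 2 − 2 = 0

10946 + 4181 + 610 + 233 + 5 + 2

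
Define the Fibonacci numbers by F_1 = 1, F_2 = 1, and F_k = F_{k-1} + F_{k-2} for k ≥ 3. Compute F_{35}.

Iterating the recurrence up to F_{28} = 317811 and F_{27} = 196418:
F_{29} = F_{28} + F_{27} = 317811 + 196418 = 514229
F_{30} = F_{29} + F_{28} = 514229 + 317811 = 832040
F_{31} = F_{30} + F_{29} = 832040 + 514229 = 1346269
F_{32} = F_{31} + F_{30} = 1346269 + 832040 = 2178309
F_{33} = F_{32} + F_{31} = 2178309 + 1346269 = 3524578
F_{34} = F_{33} + F_{32} = 3524578 + 2178309 = 5702887
F_{35} = F_{34} + F_{33} = 5702887 + 3524578 = 9227465

9227465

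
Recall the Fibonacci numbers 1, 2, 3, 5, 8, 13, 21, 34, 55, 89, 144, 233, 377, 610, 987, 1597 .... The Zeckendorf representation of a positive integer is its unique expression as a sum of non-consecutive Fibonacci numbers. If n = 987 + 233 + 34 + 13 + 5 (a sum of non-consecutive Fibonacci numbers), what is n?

987 + 233 + 34 + 13 + 5 = 1272.

1272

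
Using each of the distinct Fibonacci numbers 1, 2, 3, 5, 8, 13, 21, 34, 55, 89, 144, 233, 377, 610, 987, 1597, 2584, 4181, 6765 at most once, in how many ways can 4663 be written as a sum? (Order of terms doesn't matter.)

60

4663 = 4181+377+89+13+3 = 4181+377+89+13+2+1 = 4181+377+89+8+5+3 = 4181+377+55+34+13+3 = 4181+233+144+89+13+3 = … (55 more), for 60 in all.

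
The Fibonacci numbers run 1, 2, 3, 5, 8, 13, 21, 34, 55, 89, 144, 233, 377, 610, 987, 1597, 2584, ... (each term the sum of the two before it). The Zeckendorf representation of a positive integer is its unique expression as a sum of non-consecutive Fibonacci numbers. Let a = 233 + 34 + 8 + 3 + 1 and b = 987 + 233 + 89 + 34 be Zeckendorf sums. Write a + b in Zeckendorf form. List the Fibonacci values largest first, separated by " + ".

1597 + 21 + 3 + 1

The two numbers are 279 and 1343, so their sum is 1622.
Greedily peel off the largest Fibonacci term at each step:
subtract 1597 from 1622: 25 remains
subtract 21 from 25: 4 remains
subtract 3 from 4: 1 remains
subtract 1 from 1: 0 remains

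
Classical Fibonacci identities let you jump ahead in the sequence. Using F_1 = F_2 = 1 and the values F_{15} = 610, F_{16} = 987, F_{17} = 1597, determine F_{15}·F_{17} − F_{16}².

1

610·1597 − 987² = 974170 − 974169 = 1. (Cassini's identity: F_{k−1}F_{k+1} − F_k² = (−1)^k.)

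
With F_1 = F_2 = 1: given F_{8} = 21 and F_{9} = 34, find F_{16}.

By the doubling identity F_{2k} = F_k(2F_{k+1} − F_k): F_{16} = 21·(2·34 − 21) = 21·47 = 987.

987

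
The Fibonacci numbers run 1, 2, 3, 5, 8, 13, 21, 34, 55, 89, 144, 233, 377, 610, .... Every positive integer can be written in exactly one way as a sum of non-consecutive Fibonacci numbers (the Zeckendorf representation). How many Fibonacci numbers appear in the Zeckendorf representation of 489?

Greedy algorithm:
489 − 377 = 112
112 − 89 = 23
23 − 21 = 2
2 − 2 = 0
489 = 377 + 89 + 21 + 2, which has 4 terms.

4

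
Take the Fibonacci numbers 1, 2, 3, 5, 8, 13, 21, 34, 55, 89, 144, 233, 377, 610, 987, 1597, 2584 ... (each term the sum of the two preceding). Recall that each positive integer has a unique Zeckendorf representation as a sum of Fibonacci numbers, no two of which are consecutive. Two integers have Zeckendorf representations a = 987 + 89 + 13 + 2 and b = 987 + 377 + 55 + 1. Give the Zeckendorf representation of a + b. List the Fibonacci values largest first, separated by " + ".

The two numbers are 1091 and 1420, so their sum is 2511.
Greedily peel off the largest Fibonacci term at each step:
subtract 1597 from 2511: 914 remains
subtract 610 from 914: 304 remains
subtract 233 from 304: 71 remains
subtract 55 from 71: 16 remains
subtract 13 from 16: 3 remains
subtract 3 from 3: 0 remains

1597 + 610 + 233 + 55 + 13 + 3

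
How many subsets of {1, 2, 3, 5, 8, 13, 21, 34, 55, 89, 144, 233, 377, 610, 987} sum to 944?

7

Each representation comes from the Zeckendorf form by replacing some F_k with F_{k−1} + F_{k−2} where possible.
944 = 610+233+89+8+3+1 = 610+233+55+34+8+3+1 = 610+233+55+21+13+8+3+1 = … (4 more), for 7 in all.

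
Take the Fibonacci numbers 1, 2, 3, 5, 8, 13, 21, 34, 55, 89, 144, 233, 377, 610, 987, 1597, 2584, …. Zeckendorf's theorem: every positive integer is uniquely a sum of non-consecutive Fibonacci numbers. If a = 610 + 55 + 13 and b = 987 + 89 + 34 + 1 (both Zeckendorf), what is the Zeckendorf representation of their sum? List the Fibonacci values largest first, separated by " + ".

The two numbers are 678 and 1111, so their sum is 1789.
Repeatedly subtract the largest Fibonacci number that fits:
largest Fibonacci ≤ 1789 is 1597; 1789 − 1597 = 192
largest Fibonacci ≤ 192 is 144; 192 − 144 = 48
largest Fibonacci ≤ 48 is 34; 48 − 34 = 14
largest Fibonacci ≤ 14 is 13; 14 − 13 = 1
largest Fibonacci ≤ 1 is 1; 1 − 1 = 0

1597 + 144 + 34 + 13 + 1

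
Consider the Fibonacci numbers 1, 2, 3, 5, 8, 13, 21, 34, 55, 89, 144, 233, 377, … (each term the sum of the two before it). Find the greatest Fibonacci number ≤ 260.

233 ≤ 260 < 377, so the largest Fibonacci number not exceeding 260 is 233.

233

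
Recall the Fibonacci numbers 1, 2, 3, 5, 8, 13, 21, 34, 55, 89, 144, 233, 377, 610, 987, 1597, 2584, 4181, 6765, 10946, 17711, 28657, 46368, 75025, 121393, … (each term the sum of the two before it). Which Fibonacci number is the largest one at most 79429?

75025

75025 ≤ 79429 < 121393, so the largest Fibonacci number not exceeding 79429 is 75025.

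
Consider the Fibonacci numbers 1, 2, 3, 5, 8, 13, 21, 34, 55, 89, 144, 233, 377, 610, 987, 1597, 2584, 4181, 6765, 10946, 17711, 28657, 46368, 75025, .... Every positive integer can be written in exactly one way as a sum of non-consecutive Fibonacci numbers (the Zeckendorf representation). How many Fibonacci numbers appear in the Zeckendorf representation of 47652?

6

47652 − 46368 = 1284
1284 − 987 = 297
297 − 233 = 64
64 − 55 = 9
9 − 8 = 1
1 − 1 = 0
47652 = 46368 + 987 + 233 + 55 + 8 + 1, which has 6 terms.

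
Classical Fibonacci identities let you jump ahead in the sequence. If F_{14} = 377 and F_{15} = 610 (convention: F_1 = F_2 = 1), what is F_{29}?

By F_{2k+1} = F_k² + F_{k+1}²: F_{29} = 377² + 610² = 142129 + 372100 = 514229.

514229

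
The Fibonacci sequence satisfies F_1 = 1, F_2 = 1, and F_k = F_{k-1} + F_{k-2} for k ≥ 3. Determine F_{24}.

Iterating the recurrence up to F_{18} = 2584 and F_{17} = 1597:
F_{19} = F_{18} + F_{17} = 2584 + 1597 = 4181
F_{20} = F_{19} + F_{18} = 4181 + 2584 = 6765
F_{21} = F_{20} + F_{19} = 6765 + 4181 = 10946
F_{22} = F_{21} + F_{20} = 10946 + 6765 = 17711
F_{23} = F_{22} + F_{21} = 17711 + 10946 = 28657
F_{24} = F_{23} + F_{22} = 28657 + 17711 = 46368

46368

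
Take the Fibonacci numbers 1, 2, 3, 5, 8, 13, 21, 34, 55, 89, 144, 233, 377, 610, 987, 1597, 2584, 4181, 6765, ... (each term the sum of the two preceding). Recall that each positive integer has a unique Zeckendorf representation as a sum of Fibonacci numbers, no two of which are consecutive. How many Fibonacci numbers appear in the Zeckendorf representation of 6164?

Greedily peel off the largest Fibonacci term at each step:
6164: greatest Fibonacci not exceeding it is 4181, leaving 1983
1983: greatest Fibonacci not exceeding it is 1597, leaving 386
386: greatest Fibonacci not exceeding it is 377, leaving 9
9: greatest Fibonacci not exceeding it is 8, leaving 1
1: greatest Fibonacci not exceeding it is 1, leaving 0
6164 = 4181 + 1597 + 377 + 8 + 1, which has 5 terms.

5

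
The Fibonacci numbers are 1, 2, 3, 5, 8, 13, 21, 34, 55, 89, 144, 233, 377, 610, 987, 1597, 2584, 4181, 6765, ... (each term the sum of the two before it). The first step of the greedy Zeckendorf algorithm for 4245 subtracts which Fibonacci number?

4181 ≤ 4245 < 6765, so the largest Fibonacci number not exceeding 4245 is 4181.

4181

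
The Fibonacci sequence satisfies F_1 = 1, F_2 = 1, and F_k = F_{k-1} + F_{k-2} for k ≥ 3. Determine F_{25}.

75025

Iterating the recurrence up to F_{20} = 6765 and F_{19} = 4181:
F_{21} = F_{20} + F_{19} = 6765 + 4181 = 10946
F_{22} = F_{21} + F_{20} = 10946 + 6765 = 17711
F_{23} = F_{22} + F_{21} = 17711 + 10946 = 28657
F_{24} = F_{23} + F_{22} = 28657 + 17711 = 46368
F_{25} = F_{24} + F_{23} = 46368 + 28657 = 75025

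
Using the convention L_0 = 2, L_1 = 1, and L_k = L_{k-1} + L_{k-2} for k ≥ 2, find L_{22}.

Iterating the recurrence up to L_{15} = 1364 and L_{14} = 843:
L_{16} = L_{15} + L_{14} = 1364 + 843 = 2207
L_{17} = L_{16} + L_{15} = 2207 + 1364 = 3571
L_{18} = L_{17} + L_{16} = 3571 + 2207 = 5778
L_{19} = L_{18} + L_{17} = 5778 + 3571 = 9349
L_{20} = L_{19} + L_{18} = 9349 + 5778 = 15127
L_{21} = L_{20} + L_{19} = 15127 + 9349 = 24476
L_{22} = L_{21} + L_{20} = 24476 + 15127 = 39603

39603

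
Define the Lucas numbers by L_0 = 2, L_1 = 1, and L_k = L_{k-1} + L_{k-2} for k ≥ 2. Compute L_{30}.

1860498

Iterating the recurrence up to L_{25} = 167761 and L_{24} = 103682:
L_{26} = L_{25} + L_{24} = 167761 + 103682 = 271443
L_{27} = L_{26} + L_{25} = 271443 + 167761 = 439204
L_{28} = L_{27} + L_{26} = 439204 + 271443 = 710647
L_{29} = L_{28} + L_{27} = 710647 + 439204 = 1149851
L_{30} = L_{29} + L_{28} = 1149851 + 710647 = 1860498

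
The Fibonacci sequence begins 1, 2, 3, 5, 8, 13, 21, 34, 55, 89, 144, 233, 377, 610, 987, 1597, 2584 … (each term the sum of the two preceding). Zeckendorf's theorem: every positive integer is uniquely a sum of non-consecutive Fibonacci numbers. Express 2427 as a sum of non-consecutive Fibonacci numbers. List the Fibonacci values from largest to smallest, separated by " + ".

1597 + 610 + 144 + 55 + 21

2427 − 1597 = 830
830 − 610 = 220
220 − 144 = 76
76 − 55 = 21
21 − 21 = 0
So 2427 = 1597 + 610 + 144 + 55 + 21, with no two terms consecutive in the sequence.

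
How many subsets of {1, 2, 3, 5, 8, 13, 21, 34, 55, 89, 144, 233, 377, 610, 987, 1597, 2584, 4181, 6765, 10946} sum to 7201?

29

Each representation comes from the Zeckendorf form by replacing some F_k with F_{k−1} + F_{k−2} where possible.
7201 = 6765+377+55+3+1 = 6765+377+34+21+3+1 = 6765+233+144+55+3+1 = 4181+2584+377+55+3+1 = 6765+377+34+13+8+3+1 = … (24 more), for 29 in all.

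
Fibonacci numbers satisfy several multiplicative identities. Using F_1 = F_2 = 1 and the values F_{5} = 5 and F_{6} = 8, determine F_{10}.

By the doubling identity F_{2k} = F_k(2F_{k+1} − F_k): F_{10} = 5·(2·8 − 5) = 5·11 = 55.

55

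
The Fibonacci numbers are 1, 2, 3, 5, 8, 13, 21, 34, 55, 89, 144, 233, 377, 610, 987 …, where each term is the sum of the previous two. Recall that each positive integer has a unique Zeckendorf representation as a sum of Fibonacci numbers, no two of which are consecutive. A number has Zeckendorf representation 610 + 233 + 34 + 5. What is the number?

610 + 233 + 34 + 5 = 882.

882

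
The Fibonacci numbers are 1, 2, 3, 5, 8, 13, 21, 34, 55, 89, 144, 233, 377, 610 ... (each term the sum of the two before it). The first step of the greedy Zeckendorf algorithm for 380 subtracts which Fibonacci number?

377 ≤ 380 < 610, so the largest Fibonacci number not exceeding 380 is 377.

377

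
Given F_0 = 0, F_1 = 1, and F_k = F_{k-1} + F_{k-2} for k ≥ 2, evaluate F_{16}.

987

Iterating the recurrence up to F_{8} = 21 and F_{7} = 13:
F_{9} = F_{8} + F_{7} = 21 + 13 = 34
F_{10} = F_{9} + F_{8} = 34 + 21 = 55
F_{11} = F_{10} + F_{9} = 55 + 34 = 89
F_{12} = F_{11} + F_{10} = 89 + 55 = 144
F_{13} = F_{12} + F_{11} = 144 + 89 = 233
F_{14} = F_{13} + F_{12} = 233 + 144 = 377
F_{15} = F_{14} + F_{13} = 377 + 233 = 610
F_{16} = F_{15} + F_{14} = 610 + 377 = 987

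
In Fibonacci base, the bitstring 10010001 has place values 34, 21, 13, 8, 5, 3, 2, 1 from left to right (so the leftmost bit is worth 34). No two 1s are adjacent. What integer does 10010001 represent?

43

Summing the place values of the 1 bits: 34 + 8 + 1 = 43.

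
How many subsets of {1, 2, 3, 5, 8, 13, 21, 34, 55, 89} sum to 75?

2

75 = 55+13+5+2 = 34+21+13+5+2 — 2 representations.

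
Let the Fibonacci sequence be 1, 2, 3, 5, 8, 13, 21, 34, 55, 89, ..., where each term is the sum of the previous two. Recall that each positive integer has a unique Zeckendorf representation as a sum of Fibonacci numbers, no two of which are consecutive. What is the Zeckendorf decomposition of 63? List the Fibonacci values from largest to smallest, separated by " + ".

Repeatedly subtract the largest Fibonacci number that fits:
63: greatest Fibonacci not exceeding it is 55, leaving 8
8: greatest Fibonacci not exceeding it is 8, leaving 0
So 63 = 55 + 8, with no two terms consecutive in the sequence.

55 + 8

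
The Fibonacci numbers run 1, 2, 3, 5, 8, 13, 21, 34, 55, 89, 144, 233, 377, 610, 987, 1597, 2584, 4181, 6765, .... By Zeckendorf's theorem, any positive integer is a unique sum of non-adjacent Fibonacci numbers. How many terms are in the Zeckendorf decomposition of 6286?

6

subtract 4181 from 6286: 2105 remains
subtract 1597 from 2105: 508 remains
subtract 377 from 508: 131 remains
subtract 89 from 131: 42 remains
subtract 34 from 42: 8 remains
subtract 8 from 8: 0 remains
6286 = 4181 + 1597 + 377 + 89 + 34 + 8, which has 6 terms.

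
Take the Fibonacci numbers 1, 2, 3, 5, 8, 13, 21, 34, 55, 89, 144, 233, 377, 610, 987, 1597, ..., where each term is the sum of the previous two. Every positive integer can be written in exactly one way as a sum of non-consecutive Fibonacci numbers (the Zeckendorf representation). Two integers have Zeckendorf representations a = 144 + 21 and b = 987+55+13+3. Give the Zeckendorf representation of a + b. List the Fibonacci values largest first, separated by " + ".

The two numbers are 165 and 1058, so their sum is 1223.
largest Fibonacci ≤ 1223 is 987; 1223 − 987 = 236
largest Fibonacci ≤ 236 is 233; 236 − 233 = 3
largest Fibonacci ≤ 3 is 3; 3 − 3 = 0

987 + 233 + 3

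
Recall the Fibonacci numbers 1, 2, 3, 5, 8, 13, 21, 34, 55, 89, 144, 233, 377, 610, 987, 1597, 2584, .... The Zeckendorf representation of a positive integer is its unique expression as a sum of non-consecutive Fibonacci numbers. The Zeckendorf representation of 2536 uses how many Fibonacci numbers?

2536: greatest Fibonacci not exceeding it is 1597, leaving 939
939: greatest Fibonacci not exceeding it is 610, leaving 329
329: greatest Fibonacci not exceeding it is 233, leaving 96
96: greatest Fibonacci not exceeding it is 89, leaving 7
7: greatest Fibonacci not exceeding it is 5, leaving 2
2: greatest Fibonacci not exceeding it is 2, leaving 0
2536 = 1597 + 610 + 233 + 89 + 5 + 2, which has 6 terms.

6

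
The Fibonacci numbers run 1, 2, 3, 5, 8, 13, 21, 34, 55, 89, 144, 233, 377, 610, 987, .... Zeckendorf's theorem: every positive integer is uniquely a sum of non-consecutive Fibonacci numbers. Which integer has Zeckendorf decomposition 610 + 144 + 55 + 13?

822

610 + 144 + 55 + 13 = 822.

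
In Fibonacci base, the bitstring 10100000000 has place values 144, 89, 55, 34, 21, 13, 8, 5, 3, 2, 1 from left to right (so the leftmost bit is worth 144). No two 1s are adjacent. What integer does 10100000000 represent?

199

Summing the place values of the 1 bits: 144 + 55 = 199.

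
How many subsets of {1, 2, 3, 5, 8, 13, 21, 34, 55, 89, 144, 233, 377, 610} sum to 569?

15

569 = 377+144+34+13+1 = 377+144+34+8+5+1 = 377+89+55+34+13+1 = … (12 more), for 15 in all.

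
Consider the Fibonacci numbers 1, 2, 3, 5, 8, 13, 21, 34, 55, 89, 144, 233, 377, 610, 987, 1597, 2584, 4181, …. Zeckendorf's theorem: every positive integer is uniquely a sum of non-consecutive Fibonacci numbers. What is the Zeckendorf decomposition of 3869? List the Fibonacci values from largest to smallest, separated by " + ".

Repeatedly subtract the largest Fibonacci number that fits:
3869: greatest Fibonacci not exceeding it is 2584, leaving 1285
1285: greatest Fibonacci not exceeding it is 987, leaving 298
298: greatest Fibonacci not exceeding it is 233, leaving 65
65: greatest Fibonacci not exceeding it is 55, leaving 10
10: greatest Fibonacci not exceeding it is 8, leaving 2
2: greatest Fibonacci not exceeding it is 2, leaving 0
So 3869 = 2584 + 987 + 233 + 55 + 8 + 2, with no two terms consecutive in the sequence.

2584 + 987 + 233 + 55 + 8 + 2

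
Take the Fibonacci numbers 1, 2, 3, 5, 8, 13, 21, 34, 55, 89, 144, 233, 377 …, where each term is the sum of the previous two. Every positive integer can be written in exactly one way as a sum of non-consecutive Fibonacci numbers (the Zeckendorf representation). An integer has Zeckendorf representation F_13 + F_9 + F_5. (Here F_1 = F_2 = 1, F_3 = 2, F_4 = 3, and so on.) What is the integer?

F_13 + F_9 + F_5 = 233 + 34 + 5 = 272.

272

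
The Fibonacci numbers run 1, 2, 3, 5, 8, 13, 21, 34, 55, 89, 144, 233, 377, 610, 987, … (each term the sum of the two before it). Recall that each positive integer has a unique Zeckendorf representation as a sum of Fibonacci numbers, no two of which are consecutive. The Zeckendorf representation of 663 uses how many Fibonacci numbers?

5

610 ≤ 663 < 987, so take 610; remainder 53
34 ≤ 53 < 55, so take 34; remainder 19
13 ≤ 19 < 21, so take 13; remainder 6
5 ≤ 6 < 8, so take 5; remainder 1
1 ≤ 1 < 2, so take 1; remainder 0
663 = 610 + 34 + 13 + 5 + 1, which has 5 terms.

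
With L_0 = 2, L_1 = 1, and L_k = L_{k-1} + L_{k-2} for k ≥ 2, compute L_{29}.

1149851

Iterating the recurrence up to L_{23} = 64079 and L_{22} = 39603:
L_{24} = L_{23} + L_{22} = 64079 + 39603 = 103682
L_{25} = L_{24} + L_{23} = 103682 + 64079 = 167761
L_{26} = L_{25} + L_{24} = 167761 + 103682 = 271443
L_{27} = L_{26} + L_{25} = 271443 + 167761 = 439204
L_{28} = L_{27} + L_{26} = 439204 + 271443 = 710647
L_{29} = L_{28} + L_{27} = 710647 + 439204 = 1149851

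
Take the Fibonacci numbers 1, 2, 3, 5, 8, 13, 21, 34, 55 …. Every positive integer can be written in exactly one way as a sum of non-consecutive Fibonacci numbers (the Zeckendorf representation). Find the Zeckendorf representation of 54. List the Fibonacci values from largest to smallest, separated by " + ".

Repeatedly subtract the largest Fibonacci number that fits:
54 − 34 = 20
20 − 13 = 7
7 − 5 = 2
2 − 2 = 0
So 54 = 34 + 13 + 5 + 2, with no two terms consecutive in the sequence.

34 + 13 + 5 + 2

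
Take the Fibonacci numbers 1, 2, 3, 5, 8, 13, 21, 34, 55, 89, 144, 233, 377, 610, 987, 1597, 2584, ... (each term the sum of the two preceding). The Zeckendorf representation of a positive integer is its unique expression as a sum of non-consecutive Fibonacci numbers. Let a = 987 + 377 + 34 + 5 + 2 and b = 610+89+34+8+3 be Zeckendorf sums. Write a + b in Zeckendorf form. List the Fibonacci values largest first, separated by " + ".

The two numbers are 1405 and 744, so their sum is 2149.
largest Fibonacci ≤ 2149 is 1597; 2149 − 1597 = 552
largest Fibonacci ≤ 552 is 377; 552 − 377 = 175
largest Fibonacci ≤ 175 is 144; 175 − 144 = 31
largest Fibonacci ≤ 31 is 21; 31 − 21 = 10
largest Fibonacci ≤ 10 is 8; 10 − 8 = 2
largest Fibonacci ≤ 2 is 2; 2 − 2 = 0

1597 + 377 + 144 + 21 + 8 + 2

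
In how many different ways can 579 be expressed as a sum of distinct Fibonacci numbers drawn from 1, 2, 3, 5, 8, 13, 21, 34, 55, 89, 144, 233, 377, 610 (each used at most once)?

Starting from the Zeckendorf form and repeatedly splitting a term F_k into F_{k−1} + F_{k−2} (when neither is already used) reaches every representation.
579 = 377+144+55+3 = 377+144+55+2+1 = 377+144+34+21+3 = … (14 more), for 17 in all.

17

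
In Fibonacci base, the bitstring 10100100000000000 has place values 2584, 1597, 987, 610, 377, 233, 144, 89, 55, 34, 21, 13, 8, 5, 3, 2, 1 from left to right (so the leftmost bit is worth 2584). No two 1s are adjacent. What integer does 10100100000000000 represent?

Summing the place values of the 1 bits: 2584 + 987 + 233 = 3804.

3804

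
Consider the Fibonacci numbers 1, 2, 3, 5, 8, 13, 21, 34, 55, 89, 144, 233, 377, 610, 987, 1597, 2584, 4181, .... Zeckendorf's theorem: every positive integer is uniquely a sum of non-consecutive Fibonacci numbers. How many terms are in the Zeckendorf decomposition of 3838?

largest Fibonacci ≤ 3838 is 2584; 3838 − 2584 = 1254
largest Fibonacci ≤ 1254 is 987; 1254 − 987 = 267
largest Fibonacci ≤ 267 is 233; 267 − 233 = 34
largest Fibonacci ≤ 34 is 34; 34 − 34 = 0
3838 = 2584 + 987 + 233 + 34, which has 4 terms.

4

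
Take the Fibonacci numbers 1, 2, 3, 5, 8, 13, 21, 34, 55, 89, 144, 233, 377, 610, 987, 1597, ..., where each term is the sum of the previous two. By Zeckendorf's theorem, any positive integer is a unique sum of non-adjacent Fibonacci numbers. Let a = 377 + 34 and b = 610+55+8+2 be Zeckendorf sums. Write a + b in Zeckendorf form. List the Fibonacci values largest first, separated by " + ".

The two numbers are 411 and 675, so their sum is 1086.
1086: greatest Fibonacci not exceeding it is 987, leaving 99
99: greatest Fibonacci not exceeding it is 89, leaving 10
10: greatest Fibonacci not exceeding it is 8, leaving 2
2: greatest Fibonacci not exceeding it is 2, leaving 0

987 + 89 + 8 + 2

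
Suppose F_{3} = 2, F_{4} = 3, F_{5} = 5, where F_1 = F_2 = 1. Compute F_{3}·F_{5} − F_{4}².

1

2·5 − 3² = 10 − 9 = 1. (Cassini's identity: F_{k−1}F_{k+1} − F_k² = (−1)^k.)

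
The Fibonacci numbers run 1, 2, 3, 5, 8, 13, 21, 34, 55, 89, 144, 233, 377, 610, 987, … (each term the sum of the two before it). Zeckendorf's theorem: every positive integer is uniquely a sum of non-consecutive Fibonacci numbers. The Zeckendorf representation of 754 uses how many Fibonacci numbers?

754: greatest Fibonacci not exceeding it is 610, leaving 144
144: greatest Fibonacci not exceeding it is 144, leaving 0
754 = 610 + 144, which has 2 terms.

2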